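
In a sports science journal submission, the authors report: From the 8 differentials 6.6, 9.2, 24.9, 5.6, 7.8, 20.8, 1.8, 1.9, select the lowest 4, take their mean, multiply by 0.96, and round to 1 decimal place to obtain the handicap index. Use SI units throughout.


All differentials: 6.6, 9.2, 24.9, 5.6, 7.8, 20.8, 1.8, 1.9
Sorted: 1.8, 1.9, 5.6, 6.6, 7.8, 9.2, 20.8, 24.9
Best 4: 1.8, 1.9, 5.6, 6.6
Average of best = 15.9 / 4 = 3.975
Raw index = 3.975 * 0.96 = 3.816
Handicap index = round(3.816, 1) = 3.8

3.8


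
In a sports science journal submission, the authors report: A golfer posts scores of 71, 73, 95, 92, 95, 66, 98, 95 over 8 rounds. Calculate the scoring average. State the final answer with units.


Average = sum / n
Sum = 685
Average = 685 / 8 = 85.625

85.625


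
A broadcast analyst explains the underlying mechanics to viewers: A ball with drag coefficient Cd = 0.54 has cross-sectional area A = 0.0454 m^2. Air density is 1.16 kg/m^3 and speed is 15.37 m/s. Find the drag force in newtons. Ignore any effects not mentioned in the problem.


Fd = 0.5 * Cd * rho * A * v^2
Fd = 0.5 * 0.54 * 1.16 * 0.0454 * 15.37^2
v^2 = 236.2369
Fd = 0.5 * 0.54 * 1.16 * 0.0454 * 236.2369 = 3.3591 N

3.3591 N


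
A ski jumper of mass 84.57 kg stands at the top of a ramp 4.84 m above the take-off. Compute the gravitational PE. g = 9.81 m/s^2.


PE = m * g * h
PE = 84.57 * 9.81 * 4.84
PE = 829.6317 * 4.84 = 4015.4174 J

4015.4174 J


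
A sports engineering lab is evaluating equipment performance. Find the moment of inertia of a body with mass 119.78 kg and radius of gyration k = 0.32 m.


I = m * k^2
I = 119.78 * 0.32^2
I = 119.78 * 0.1024 = 12.2655 kg*m^2

12.2655 kg*m^2


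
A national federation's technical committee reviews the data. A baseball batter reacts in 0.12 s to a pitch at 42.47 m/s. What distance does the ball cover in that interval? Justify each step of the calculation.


d = v * t
d = 42.47 * 0.12
d = 5.0964 m

5.0964 m


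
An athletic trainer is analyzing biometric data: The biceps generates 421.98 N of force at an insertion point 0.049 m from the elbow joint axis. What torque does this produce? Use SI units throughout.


tau = F * d
tau = 421.98 * 0.049
tau = 20.677 N*m

20.677 N*m


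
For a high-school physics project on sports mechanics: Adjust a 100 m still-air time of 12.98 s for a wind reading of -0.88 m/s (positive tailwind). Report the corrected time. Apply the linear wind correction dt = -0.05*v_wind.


dt = -0.05 * v_wind = -0.05 * -0.88 = 0.044 s
t_corrected = t_still + dt = 12.98 + (0.044)
t_corrected = 13.024 s

13.024 s


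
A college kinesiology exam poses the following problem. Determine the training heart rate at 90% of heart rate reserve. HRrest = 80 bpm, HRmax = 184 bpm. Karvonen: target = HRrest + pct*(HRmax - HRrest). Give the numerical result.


Target = HRrest + pct*(HRmax - HRrest)
Heart rate reserve = HRmax - HRrest = 184 - 80 = 104 bpm
Fraction = 90% = 0.9
Target = 80 + 0.9 * 104
Target = 80 + 93.6 = 173.6 bpm

173.6 bpm


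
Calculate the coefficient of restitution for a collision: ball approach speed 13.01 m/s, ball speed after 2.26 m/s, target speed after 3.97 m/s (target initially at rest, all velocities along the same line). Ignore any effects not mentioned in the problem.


e = (v2_after - v1_after) / (v1_before - v2_before)
Numerator = 3.97 - 2.26 = 1.71
Denominator = 13.01 - 0 = 13.01
e = 1.71 / 13.01 = 0.1314

0.1314


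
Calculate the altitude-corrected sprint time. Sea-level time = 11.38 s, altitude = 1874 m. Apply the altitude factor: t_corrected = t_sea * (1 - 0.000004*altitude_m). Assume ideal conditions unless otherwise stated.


Correction factor = 1 - 0.000004 * 1874 = 0.992504
t_corrected = t_sea * factor = 11.38 * 0.992504
t_corrected = 11.2947 s

11.2947 s


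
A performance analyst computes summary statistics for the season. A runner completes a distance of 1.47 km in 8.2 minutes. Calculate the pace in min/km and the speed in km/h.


Pace = time / distance = 8.2 min / 1.47 km = 5.5782 min/km
Speed = distance / time_in_hours = 1.47 / 0.1367 hr
Speed = 10.7561 km/h

5.5782 min/km, 10.7561 km/h


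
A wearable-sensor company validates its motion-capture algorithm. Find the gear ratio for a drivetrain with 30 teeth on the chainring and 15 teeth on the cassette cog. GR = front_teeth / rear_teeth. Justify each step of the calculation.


GR = front_teeth / rear_teeth
GR = 30 / 15
GR = 2

2


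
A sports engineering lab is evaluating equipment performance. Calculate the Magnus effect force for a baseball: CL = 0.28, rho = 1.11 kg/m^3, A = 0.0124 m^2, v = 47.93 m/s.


FM = 0.5 * CL * rho * A * v^2
FM = 0.5 * 0.28 * 1.11 * 0.0124 * 47.93^2
v^2 = 2297.2849
FM = 0.5 * 0.28 * 1.11 * 0.0124 * 2297.2849 = 4.4268 N

4.4268 N


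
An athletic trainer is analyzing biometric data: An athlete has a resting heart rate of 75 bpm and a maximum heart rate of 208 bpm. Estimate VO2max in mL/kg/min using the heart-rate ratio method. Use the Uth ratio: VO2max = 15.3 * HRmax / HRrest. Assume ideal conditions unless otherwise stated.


VO2max = 15.3 * HRmax / HRrest
VO2max = 15.3 * 208 / 75
VO2max = 3182.4 / 75 = 42.432 mL/kg/min

42.432 mL/kg/min


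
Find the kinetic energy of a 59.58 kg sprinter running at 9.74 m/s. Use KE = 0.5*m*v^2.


KE = 0.5 * m * v^2
KE = 0.5 * 59.58 * 9.74^2
KE = 0.5 * 59.58 * 94.8676 = 2826.1058 J

2826.1058 J


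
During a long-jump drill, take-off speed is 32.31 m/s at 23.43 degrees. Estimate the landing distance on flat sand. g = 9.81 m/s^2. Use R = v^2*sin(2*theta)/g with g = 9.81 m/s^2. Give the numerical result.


R = v^2 * sin(2*theta) / g
Convert angle to radians: theta = 23.43 deg = 0.4089 rad
sin(2*theta) = sin(0.8179) = 0.7297
R = 32.31^2 * 0.7297 / 9.81
R = 1043.9361 * 0.7297 / 9.81 = 77.6498 m

77.6498 m


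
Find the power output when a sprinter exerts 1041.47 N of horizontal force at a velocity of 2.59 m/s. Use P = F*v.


P = F * v
P = 1041.47 * 2.59
P = 2697.4073 W

2697.4073 W


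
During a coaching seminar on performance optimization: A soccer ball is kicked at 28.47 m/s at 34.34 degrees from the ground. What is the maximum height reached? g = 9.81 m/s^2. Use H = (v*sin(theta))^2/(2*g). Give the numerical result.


H = (v*sin(theta))^2 / (2*g)
vy = v*sin(theta) = 28.47 * sin(34.34 deg) = 16.06 m/s
H = vy^2 / (2*g) = 257.9237 / (2*9.81)
H = 257.9237 / 19.62 = 13.146 m

13.146 m


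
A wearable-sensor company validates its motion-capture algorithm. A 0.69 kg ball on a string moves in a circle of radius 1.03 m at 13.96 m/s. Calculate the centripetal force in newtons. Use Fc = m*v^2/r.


Fc = m * v^2 / r
v^2 = 13.96^2 = 194.8816
Fc = 0.69 * 194.8816 / 1.03
Fc = 134.4683 / 1.03 = 130.5518 N

130.5518 N


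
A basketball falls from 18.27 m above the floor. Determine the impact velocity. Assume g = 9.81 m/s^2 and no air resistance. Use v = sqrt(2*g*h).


v = sqrt(2 * g * h)
v = sqrt(2 * 9.81 * 18.27)
v = sqrt(358.4574) = 18.933 m/s

18.933 m/s


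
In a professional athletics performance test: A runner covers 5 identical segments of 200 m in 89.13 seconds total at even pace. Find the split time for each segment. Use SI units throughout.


Split time = total_time / n_laps = 89.13 / 5
Split time = 17.826 s per lap

17.826 s


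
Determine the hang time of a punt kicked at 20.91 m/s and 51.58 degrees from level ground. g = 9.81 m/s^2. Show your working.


T = 2*v*sin(theta)/g
sin(theta) = sin(51.58 deg) = 0.7835
T = 2*20.91*0.7835 / 9.81
T = 32.765 / 9.81 = 3.34 s

3.34 s


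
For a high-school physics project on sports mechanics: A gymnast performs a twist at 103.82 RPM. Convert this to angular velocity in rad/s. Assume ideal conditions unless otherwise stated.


omega = RPM * 2 * pi / 60
omega = 103.82 * 2 * 3.14159 / 60
omega = 652.3203 / 60 = 10.872 rad/s

10.872 rad/s


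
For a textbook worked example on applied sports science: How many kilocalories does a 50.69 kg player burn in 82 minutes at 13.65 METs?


kcal = MET * mass * time_hr
Convert time: 82 min = 1.3667 hr
kcal = 13.65 * 50.69 * 1.3667
kcal = 945.6219 kcal

945.6219 kcal


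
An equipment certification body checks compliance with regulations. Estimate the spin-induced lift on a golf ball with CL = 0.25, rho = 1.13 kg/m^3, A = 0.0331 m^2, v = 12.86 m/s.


FM = 0.5 * CL * rho * A * v^2
FM = 0.5 * 0.25 * 1.13 * 0.0331 * 12.86^2
v^2 = 165.3796
FM = 0.5 * 0.25 * 1.13 * 0.0331 * 165.3796 = 0.7732 N

0.7732 N


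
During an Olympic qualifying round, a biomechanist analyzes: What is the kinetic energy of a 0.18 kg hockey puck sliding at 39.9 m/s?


KE = 0.5 * m * v^2
KE = 0.5 * 0.18 * 39.9^2
KE = 0.5 * 0.18 * 1592.01 = 143.2809 J

143.2809 J


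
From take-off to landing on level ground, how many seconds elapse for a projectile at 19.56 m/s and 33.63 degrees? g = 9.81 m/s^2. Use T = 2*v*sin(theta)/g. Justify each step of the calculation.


T = 2*v*sin(theta)/g
sin(theta) = sin(33.63 deg) = 0.5538
T = 2*19.56*0.5538 / 9.81
T = 21.6657 / 9.81 = 2.2085 s

2.2085 s


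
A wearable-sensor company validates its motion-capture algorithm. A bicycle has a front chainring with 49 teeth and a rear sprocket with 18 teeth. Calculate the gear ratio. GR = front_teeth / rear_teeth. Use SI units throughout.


GR = front_teeth / rear_teeth
GR = 49 / 18
GR = 2.7222

2.7222


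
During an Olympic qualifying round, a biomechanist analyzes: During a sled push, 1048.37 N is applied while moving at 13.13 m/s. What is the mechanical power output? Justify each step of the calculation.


P = F * v
P = 1048.37 * 13.13
P = 13765.0981 W

13765.0981 W


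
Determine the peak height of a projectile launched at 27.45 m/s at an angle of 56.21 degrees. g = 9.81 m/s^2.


H = (v*sin(theta))^2 / (2*g)
vy = v*sin(theta) = 27.45 * sin(56.21 deg) = 22.8132 m/s
H = vy^2 / (2*g) = 520.4416 / (2*9.81)
H = 520.4416 / 19.62 = 26.5261 m

26.5261 m


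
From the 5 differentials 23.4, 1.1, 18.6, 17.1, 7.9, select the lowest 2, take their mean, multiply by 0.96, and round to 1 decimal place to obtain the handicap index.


All differentials: 23.4, 1.1, 18.6, 17.1, 7.9
Sorted: 1.1, 7.9, 17.1, 18.6, 23.4
Best 2: 1.1, 7.9
Average of best = 9 / 2 = 4.5
Raw index = 4.5 * 0.96 = 4.32
Handicap index = round(4.32, 1) = 4.3

4.3


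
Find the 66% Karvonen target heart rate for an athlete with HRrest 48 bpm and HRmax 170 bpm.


Target = HRrest + pct*(HRmax - HRrest)
Heart rate reserve = HRmax - HRrest = 170 - 48 = 122 bpm
Fraction = 66% = 0.66
Target = 48 + 0.66 * 122
Target = 48 + 80.52 = 128.52 bpm

128.52 bpm


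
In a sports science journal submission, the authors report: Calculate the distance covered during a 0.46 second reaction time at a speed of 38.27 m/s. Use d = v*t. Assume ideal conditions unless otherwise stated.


d = v * t
d = 38.27 * 0.46
d = 17.6042 m

17.6042 m


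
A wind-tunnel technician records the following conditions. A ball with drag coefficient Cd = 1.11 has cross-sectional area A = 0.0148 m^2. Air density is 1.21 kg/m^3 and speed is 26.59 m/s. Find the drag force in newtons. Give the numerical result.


Fd = 0.5 * Cd * rho * A * v^2
Fd = 0.5 * 1.11 * 1.21 * 0.0148 * 26.59^2
v^2 = 707.0281
Fd = 0.5 * 1.11 * 1.21 * 0.0148 * 707.0281 = 7.0271 N

7.0271 N


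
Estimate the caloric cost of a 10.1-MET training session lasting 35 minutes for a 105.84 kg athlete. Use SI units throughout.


kcal = MET * mass * time_hr
Convert time: 35 min = 0.5833 hr
kcal = 10.1 * 105.84 * 0.5833
kcal = 623.574 kcal

623.574 kcal


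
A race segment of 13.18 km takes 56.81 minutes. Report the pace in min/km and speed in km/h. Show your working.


Pace = time / distance = 56.81 min / 13.18 km = 4.3103 min/km
Speed = distance / time_in_hours = 13.18 / 0.9468 hr
Speed = 13.9201 km/h

4.3103 min/km, 13.9201 km/h


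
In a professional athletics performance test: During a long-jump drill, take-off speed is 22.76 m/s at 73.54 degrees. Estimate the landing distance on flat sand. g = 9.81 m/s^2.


R = v^2 * sin(2*theta) / g
Convert angle to radians: theta = 73.54 deg = 1.2835 rad
sin(2*theta) = sin(2.567) = 0.5435
R = 22.76^2 * 0.5435 / 9.81
R = 518.0176 * 0.5435 / 9.81 = 28.6978 m

28.6978 m


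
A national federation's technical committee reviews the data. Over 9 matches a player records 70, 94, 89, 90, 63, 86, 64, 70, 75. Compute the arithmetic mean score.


Average = sum / n
Sum = 701
Average = 701 / 9 = 77.8889

77.8889


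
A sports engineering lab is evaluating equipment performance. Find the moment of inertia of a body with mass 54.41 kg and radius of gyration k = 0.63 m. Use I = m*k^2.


I = m * k^2
I = 54.41 * 0.63^2
I = 54.41 * 0.3969 = 21.5953 kg*m^2

21.5953 kg*m^2


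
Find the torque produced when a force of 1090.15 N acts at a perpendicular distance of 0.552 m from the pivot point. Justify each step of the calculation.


tau = F * d
tau = 1090.15 * 0.552
tau = 601.7628 N*m

601.7628 N*m


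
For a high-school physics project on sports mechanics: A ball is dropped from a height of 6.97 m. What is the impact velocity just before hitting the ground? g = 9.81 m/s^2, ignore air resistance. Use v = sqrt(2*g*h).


v = sqrt(2 * g * h)
v = sqrt(2 * 9.81 * 6.97)
v = sqrt(136.7514) = 11.6941 m/s

11.6941 m/s


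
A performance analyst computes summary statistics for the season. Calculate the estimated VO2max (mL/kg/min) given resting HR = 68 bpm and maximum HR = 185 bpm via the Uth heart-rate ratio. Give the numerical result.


VO2max = 15.3 * HRmax / HRrest
VO2max = 15.3 * 185 / 68
VO2max = 2830.5 / 68 = 41.625 mL/kg/min

41.625 mL/kg/min


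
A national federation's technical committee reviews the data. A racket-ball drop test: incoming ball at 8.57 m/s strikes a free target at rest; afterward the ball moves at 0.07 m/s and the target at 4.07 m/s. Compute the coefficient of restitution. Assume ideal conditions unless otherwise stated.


e = (v2_after - v1_after) / (v1_before - v2_before)
Numerator = 4.07 - 0.07 = 4
Denominator = 8.57 - 0 = 8.57
e = 4 / 8.57 = 0.4667

0.4667


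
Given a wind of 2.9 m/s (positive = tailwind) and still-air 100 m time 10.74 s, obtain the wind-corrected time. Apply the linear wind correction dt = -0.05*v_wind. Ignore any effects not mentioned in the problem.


dt = -0.05 * v_wind = -0.05 * 2.9 = -0.145 s
t_corrected = t_still + dt = 10.74 + (-0.145)
t_corrected = 10.595 s

10.595 s


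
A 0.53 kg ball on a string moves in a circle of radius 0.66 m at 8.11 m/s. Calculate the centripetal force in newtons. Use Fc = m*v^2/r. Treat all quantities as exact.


Fc = m * v^2 / r
v^2 = 8.11^2 = 65.7721
Fc = 0.53 * 65.7721 / 0.66
Fc = 34.8592 / 0.66 = 52.817 N

52.817 N


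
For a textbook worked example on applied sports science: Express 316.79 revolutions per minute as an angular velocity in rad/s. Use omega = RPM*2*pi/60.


omega = RPM * 2 * pi / 60
omega = 316.79 * 2 * 3.14159 / 60
omega = 1990.4503 / 60 = 33.1742 rad/s

33.1742 rad/s


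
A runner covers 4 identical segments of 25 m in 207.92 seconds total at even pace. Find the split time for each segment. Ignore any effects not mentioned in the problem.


Split time = total_time / n_laps = 207.92 / 4
Split time = 51.98 s per lap

51.98 s


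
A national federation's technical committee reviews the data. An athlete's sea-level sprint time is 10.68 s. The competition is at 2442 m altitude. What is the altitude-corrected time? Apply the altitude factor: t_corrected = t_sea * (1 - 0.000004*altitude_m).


Correction factor = 1 - 0.000004 * 2442 = 0.990232
t_corrected = t_sea * factor = 10.68 * 0.990232
t_corrected = 10.5757 s

10.5757 s


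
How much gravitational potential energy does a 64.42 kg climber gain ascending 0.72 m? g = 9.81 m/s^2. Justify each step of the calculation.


PE = m * g * h
PE = 64.42 * 9.81 * 0.72
PE = 631.9602 * 0.72 = 455.0113 J

455.0113 J


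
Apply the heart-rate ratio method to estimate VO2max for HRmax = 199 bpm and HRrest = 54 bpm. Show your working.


VO2max = 15.3 * HRmax / HRrest
VO2max = 15.3 * 199 / 54
VO2max = 3044.7 / 54 = 56.3833 mL/kg/min

56.3833 mL/kg/min


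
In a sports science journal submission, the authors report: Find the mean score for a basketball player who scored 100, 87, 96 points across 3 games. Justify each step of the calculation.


Average = sum / n
Sum = 283
Average = 283 / 3 = 94.3333

94.3333


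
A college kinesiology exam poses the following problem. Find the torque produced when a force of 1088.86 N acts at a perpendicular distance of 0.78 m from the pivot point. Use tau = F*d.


tau = F * d
tau = 1088.86 * 0.78
tau = 849.3108 N*m

849.3108 N*m


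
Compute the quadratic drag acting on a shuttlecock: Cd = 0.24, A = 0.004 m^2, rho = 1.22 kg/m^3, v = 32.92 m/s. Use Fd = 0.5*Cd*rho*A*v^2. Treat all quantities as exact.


Fd = 0.5 * Cd * rho * A * v^2
Fd = 0.5 * 0.24 * 1.22 * 0.004 * 32.92^2
v^2 = 1083.7264
Fd = 0.5 * 0.24 * 1.22 * 0.004 * 1083.7264 = 0.6346 N

0.6346 N


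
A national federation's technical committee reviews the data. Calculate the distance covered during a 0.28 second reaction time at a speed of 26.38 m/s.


d = v * t
d = 26.38 * 0.28
d = 7.3864 m

7.3864 m


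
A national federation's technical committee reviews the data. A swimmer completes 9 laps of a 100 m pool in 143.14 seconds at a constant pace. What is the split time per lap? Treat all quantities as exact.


Split time = total_time / n_laps = 143.14 / 9
Split time = 15.9044 s per lap

15.9044 s


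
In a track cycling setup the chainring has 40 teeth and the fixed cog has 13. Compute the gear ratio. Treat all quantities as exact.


GR = front_teeth / rear_teeth
GR = 40 / 13
GR = 3.0769

3.0769


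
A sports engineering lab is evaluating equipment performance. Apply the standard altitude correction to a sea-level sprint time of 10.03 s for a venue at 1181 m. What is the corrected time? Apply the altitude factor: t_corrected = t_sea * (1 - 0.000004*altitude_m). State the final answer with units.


Correction factor = 1 - 0.000004 * 1181 = 0.995276
t_corrected = t_sea * factor = 10.03 * 0.995276
t_corrected = 9.9826 s

9.9826 s


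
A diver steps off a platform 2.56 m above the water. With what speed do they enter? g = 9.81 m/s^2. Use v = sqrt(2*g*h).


v = sqrt(2 * g * h)
v = sqrt(2 * 9.81 * 2.56)
v = sqrt(50.2272) = 7.0871 m/s

7.0871 m/s


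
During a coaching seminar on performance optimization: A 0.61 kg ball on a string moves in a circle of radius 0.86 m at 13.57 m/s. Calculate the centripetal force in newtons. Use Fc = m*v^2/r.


Fc = m * v^2 / r
v^2 = 13.57^2 = 184.1449
Fc = 0.61 * 184.1449 / 0.86
Fc = 112.3284 / 0.86 = 130.6144 N

130.6144 N


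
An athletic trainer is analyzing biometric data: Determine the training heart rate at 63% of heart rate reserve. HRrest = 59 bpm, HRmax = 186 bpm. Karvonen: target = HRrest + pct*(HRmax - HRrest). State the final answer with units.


Target = HRrest + pct*(HRmax - HRrest)
Heart rate reserve = HRmax - HRrest = 186 - 59 = 127 bpm
Fraction = 63% = 0.63
Target = 59 + 0.63 * 127
Target = 59 + 80.01 = 139.01 bpm

139.01 bpm


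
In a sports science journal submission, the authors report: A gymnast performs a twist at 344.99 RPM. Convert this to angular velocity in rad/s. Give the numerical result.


omega = RPM * 2 * pi / 60
omega = 344.99 * 2 * 3.14159 / 60
omega = 2167.6361 / 60 = 36.1273 rad/s

36.1273 rad/s


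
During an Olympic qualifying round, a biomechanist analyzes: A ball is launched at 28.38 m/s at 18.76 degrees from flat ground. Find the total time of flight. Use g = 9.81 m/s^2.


T = 2*v*sin(theta)/g
sin(theta) = sin(18.76 deg) = 0.3216
T = 2*28.38*0.3216 / 9.81
T = 18.2543 / 9.81 = 1.8608 s

1.8608 s


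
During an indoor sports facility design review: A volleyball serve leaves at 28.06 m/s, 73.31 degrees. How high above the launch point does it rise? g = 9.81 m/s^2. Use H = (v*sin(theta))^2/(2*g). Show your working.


H = (v*sin(theta))^2 / (2*g)
vy = v*sin(theta) = 28.06 * sin(73.31 deg) = 26.8779 m/s
H = vy^2 / (2*g) = 722.4218 / (2*9.81)
H = 722.4218 / 19.62 = 36.8207 m

36.8207 m


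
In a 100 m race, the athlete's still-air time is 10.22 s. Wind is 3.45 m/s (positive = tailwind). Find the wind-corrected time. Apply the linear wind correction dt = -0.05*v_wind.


dt = -0.05 * v_wind = -0.05 * 3.45 = -0.1725 s
t_corrected = t_still + dt = 10.22 + (-0.1725)
t_corrected = 10.0475 s

10.0475 s


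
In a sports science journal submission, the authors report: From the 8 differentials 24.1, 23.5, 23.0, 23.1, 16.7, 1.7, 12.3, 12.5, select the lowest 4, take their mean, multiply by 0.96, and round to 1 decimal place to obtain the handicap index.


All differentials: 24.1, 23.5, 23.0, 23.1, 16.7, 1.7, 12.3, 12.5
Sorted: 1.7, 12.3, 12.5, 16.7, 23.0, 23.1, 23.5, 24.1
Best 4: 1.7, 12.3, 12.5, 16.7
Average of best = 43.2 / 4 = 10.8
Raw index = 10.8 * 0.96 = 10.368
Handicap index = round(10.368, 1) = 10.4

10.4


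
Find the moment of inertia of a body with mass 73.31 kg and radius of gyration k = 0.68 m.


I = m * k^2
I = 73.31 * 0.68^2
I = 73.31 * 0.4624 = 33.8985 kg*m^2

33.8985 kg*m^2


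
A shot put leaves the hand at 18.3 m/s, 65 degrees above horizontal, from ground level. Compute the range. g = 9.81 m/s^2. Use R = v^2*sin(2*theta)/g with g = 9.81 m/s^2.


R = v^2 * sin(2*theta) / g
Convert angle to radians: theta = 65 deg = 1.1345 rad
sin(2*theta) = sin(2.2689) = 0.766
R = 18.3^2 * 0.766 / 9.81
R = 334.89 * 0.766 / 9.81 = 26.1509 m

26.1509 m


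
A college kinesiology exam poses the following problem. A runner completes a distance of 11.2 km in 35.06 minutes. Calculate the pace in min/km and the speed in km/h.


Pace = time / distance = 35.06 min / 11.2 km = 3.1304 min/km
Speed = distance / time_in_hours = 11.2 / 0.5843 hr
Speed = 19.1671 km/h

3.1304 min/km, 19.1671 km/h


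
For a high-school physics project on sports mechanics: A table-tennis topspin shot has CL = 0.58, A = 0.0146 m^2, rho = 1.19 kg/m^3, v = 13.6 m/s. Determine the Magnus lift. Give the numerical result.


FM = 0.5 * CL * rho * A * v^2
FM = 0.5 * 0.58 * 1.19 * 0.0146 * 13.6^2
v^2 = 184.96
FM = 0.5 * 0.58 * 1.19 * 0.0146 * 184.96 = 0.9319 N

0.9319 N


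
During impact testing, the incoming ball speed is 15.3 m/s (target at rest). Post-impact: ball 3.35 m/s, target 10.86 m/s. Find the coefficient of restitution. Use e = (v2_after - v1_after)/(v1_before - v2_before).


e = (v2_after - v1_after) / (v1_before - v2_before)
Numerator = 10.86 - 3.35 = 7.51
Denominator = 15.3 - 0 = 15.3
e = 7.51 / 15.3 = 0.4908

0.4908


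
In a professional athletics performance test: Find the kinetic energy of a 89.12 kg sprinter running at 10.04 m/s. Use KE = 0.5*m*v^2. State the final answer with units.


KE = 0.5 * m * v^2
KE = 0.5 * 89.12 * 10.04^2
KE = 0.5 * 89.12 * 100.8016 = 4491.7193 J

4491.7193 J


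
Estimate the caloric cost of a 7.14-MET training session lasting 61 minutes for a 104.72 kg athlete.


kcal = MET * mass * time_hr
Convert time: 61 min = 1.0167 hr
kcal = 7.14 * 104.72 * 1.0167
kcal = 760.1625 kcal

760.1625 kcal


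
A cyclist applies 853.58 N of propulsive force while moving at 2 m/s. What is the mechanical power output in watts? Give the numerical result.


P = F * v
P = 853.58 * 2
P = 1707.16 W

1707.16 W


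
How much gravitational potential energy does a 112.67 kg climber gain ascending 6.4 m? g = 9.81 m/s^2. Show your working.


PE = m * g * h
PE = 112.67 * 9.81 * 6.4
PE = 1105.2927 * 6.4 = 7073.8733 J

7073.8733 J


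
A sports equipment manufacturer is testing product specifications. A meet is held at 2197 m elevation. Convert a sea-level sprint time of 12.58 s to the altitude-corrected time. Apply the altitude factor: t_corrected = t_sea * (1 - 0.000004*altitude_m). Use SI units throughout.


Correction factor = 1 - 0.000004 * 2197 = 0.991212
t_corrected = t_sea * factor = 12.58 * 0.991212
t_corrected = 12.4694 s

12.4694 s


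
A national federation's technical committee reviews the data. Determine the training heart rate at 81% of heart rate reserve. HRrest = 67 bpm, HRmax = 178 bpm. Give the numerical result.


Target = HRrest + pct*(HRmax - HRrest)
Heart rate reserve = HRmax - HRrest = 178 - 67 = 111 bpm
Fraction = 81% = 0.81
Target = 67 + 0.81 * 111
Target = 67 + 89.91 = 156.91 bpm

156.91 bpm


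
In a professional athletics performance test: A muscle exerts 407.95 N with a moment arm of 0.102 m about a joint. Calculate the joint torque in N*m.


tau = F * d
tau = 407.95 * 0.102
tau = 41.6109 N*m

41.6109 N*m


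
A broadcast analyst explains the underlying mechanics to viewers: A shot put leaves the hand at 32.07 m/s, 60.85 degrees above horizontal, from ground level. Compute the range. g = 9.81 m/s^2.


R = v^2 * sin(2*theta) / g
Convert angle to radians: theta = 60.85 deg = 1.062 rad
sin(2*theta) = sin(2.1241) = 0.8508
R = 32.07^2 * 0.8508 / 9.81
R = 1028.4849 * 0.8508 / 9.81 = 89.1994 m

89.1994 m


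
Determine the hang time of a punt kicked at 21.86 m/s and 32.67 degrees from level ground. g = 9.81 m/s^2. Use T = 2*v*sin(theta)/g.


T = 2*v*sin(theta)/g
sin(theta) = sin(32.67 deg) = 0.5398
T = 2*21.86*0.5398 / 9.81
T = 23.6 / 9.81 = 2.4057 s

2.4057 s


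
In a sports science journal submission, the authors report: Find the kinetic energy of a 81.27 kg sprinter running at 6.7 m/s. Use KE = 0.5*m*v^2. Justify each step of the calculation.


KE = 0.5 * m * v^2
KE = 0.5 * 81.27 * 6.7^2
KE = 0.5 * 81.27 * 44.89 = 1824.1051 J

1824.1051 J


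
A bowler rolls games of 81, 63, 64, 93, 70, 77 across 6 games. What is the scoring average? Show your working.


Average = sum / n
Sum = 448
Average = 448 / 6 = 74.6667

74.6667


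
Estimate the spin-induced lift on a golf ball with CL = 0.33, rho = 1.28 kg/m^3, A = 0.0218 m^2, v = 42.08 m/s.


FM = 0.5 * CL * rho * A * v^2
FM = 0.5 * 0.33 * 1.28 * 0.0218 * 42.08^2
v^2 = 1770.7264
FM = 0.5 * 0.33 * 1.28 * 0.0218 * 1770.7264 = 8.1527 N

8.1527 N


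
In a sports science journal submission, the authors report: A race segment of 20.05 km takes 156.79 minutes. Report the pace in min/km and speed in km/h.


Pace = time / distance = 156.79 min / 20.05 km = 7.82 min/km
Speed = distance / time_in_hours = 20.05 / 2.6132 hr
Speed = 7.6727 km/h

7.82 min/km, 7.6727 km/h


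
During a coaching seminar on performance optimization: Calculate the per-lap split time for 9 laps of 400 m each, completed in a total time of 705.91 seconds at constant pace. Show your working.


Split time = total_time / n_laps = 705.91 / 9
Split time = 78.4344 s per lap

78.4344 s


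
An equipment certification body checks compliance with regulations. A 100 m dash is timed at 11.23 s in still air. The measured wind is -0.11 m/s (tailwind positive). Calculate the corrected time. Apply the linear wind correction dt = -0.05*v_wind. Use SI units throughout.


dt = -0.05 * v_wind = -0.05 * -0.11 = 0.0055 s
t_corrected = t_still + dt = 11.23 + (0.0055)
t_corrected = 11.2355 s

11.2355 s


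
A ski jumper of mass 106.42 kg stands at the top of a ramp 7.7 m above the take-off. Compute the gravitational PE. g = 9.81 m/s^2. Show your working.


PE = m * g * h
PE = 106.42 * 9.81 * 7.7
PE = 1043.9802 * 7.7 = 8038.6475 J

8038.6475 J


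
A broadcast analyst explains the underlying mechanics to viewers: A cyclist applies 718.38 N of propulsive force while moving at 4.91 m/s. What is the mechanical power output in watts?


P = F * v
P = 718.38 * 4.91
P = 3527.2458 W

3527.2458 W


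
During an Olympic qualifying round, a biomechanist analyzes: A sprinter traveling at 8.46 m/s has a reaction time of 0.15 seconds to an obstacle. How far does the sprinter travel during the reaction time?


d = v * t
d = 8.46 * 0.15
d = 1.269 m

1.269 m


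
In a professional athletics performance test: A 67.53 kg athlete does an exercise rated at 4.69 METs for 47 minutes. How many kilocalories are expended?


kcal = MET * mass * time_hr
Convert time: 47 min = 0.7833 hr
kcal = 4.69 * 67.53 * 0.7833
kcal = 248.094 kcal

248.094 kcal


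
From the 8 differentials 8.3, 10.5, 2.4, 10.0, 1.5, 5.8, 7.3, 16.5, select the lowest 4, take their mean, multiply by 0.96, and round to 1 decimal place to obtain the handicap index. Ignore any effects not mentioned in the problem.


All differentials: 8.3, 10.5, 2.4, 10.0, 1.5, 5.8, 7.3, 16.5
Sorted: 1.5, 2.4, 5.8, 7.3, 8.3, 10.0, 10.5, 16.5
Best 4: 1.5, 2.4, 5.8, 7.3
Average of best = 17 / 4 = 4.25
Raw index = 4.25 * 0.96 = 4.08
Handicap index = round(4.08, 1) = 4.1

4.1


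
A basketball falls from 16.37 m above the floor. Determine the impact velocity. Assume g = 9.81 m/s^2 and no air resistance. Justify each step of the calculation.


v = sqrt(2 * g * h)
v = sqrt(2 * 9.81 * 16.37)
v = sqrt(321.1794) = 17.9215 m/s

17.9215 m/s


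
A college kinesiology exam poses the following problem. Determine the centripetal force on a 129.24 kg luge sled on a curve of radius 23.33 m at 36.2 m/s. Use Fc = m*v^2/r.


Fc = m * v^2 / r
v^2 = 36.2^2 = 1310.44
Fc = 129.24 * 1310.44 / 23.33
Fc = 169361.2656 / 23.33 = 7259.377 N

7259.377 N


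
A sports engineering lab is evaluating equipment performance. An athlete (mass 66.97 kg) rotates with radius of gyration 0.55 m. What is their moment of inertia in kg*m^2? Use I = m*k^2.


I = m * k^2
I = 66.97 * 0.55^2
I = 66.97 * 0.3025 = 20.2584 kg*m^2

20.2584 kg*m^2


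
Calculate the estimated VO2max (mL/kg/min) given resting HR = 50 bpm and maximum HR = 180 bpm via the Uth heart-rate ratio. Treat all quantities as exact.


VO2max = 15.3 * HRmax / HRrest
VO2max = 15.3 * 180 / 50
VO2max = 2754 / 50 = 55.08 mL/kg/min

55.08 mL/kg/min


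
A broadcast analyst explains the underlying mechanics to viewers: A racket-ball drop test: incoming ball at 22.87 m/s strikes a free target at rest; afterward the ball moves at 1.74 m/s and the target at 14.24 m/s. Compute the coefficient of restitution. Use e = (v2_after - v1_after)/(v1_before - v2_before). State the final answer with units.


e = (v2_after - v1_after) / (v1_before - v2_before)
Numerator = 14.24 - 1.74 = 12.5
Denominator = 22.87 - 0 = 22.87
e = 12.5 / 22.87 = 0.5466

0.5466


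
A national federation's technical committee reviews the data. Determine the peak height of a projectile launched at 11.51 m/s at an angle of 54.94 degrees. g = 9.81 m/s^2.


H = (v*sin(theta))^2 / (2*g)
vy = v*sin(theta) = 11.51 * sin(54.94 deg) = 9.4215 m/s
H = vy^2 / (2*g) = 88.7651 / (2*9.81)
H = 88.7651 / 19.62 = 4.5242 m

4.5242 m


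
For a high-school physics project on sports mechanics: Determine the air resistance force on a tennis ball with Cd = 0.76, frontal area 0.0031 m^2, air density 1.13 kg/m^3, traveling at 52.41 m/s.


Fd = 0.5 * Cd * rho * A * v^2
Fd = 0.5 * 0.76 * 1.13 * 0.0031 * 52.41^2
v^2 = 2746.8081
Fd = 0.5 * 0.76 * 1.13 * 0.0031 * 2746.8081 = 3.6564 N

3.6564 N


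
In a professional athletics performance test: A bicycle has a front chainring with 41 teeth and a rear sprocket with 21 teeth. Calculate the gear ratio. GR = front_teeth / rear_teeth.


GR = front_teeth / rear_teeth
GR = 41 / 21
GR = 1.9524

1.9524


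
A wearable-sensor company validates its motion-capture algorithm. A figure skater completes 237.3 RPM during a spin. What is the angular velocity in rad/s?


omega = RPM * 2 * pi / 60
omega = 237.3 * 2 * 3.14159 / 60
omega = 1490.9999 / 60 = 24.85 rad/s

24.85 rad/s


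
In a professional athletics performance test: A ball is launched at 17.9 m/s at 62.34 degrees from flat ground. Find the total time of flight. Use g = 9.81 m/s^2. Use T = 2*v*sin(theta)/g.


T = 2*v*sin(theta)/g
sin(theta) = sin(62.34 deg) = 0.8857
T = 2*17.9*0.8857 / 9.81
T = 31.7087 / 9.81 = 3.2323 s

3.2323 s


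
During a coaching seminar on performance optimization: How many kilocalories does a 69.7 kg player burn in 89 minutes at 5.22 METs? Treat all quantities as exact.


kcal = MET * mass * time_hr
Convert time: 89 min = 1.4833 hr
kcal = 5.22 * 69.7 * 1.4833
kcal = 539.6871 kcal

539.6871 kcal


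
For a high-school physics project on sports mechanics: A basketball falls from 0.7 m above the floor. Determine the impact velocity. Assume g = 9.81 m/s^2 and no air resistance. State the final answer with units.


v = sqrt(2 * g * h)
v = sqrt(2 * 9.81 * 0.7)
v = sqrt(13.734) = 3.7059 m/s

3.7059 m/s


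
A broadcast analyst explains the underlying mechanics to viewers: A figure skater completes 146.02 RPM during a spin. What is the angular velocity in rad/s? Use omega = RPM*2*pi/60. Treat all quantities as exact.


omega = RPM * 2 * pi / 60
omega = 146.02 * 2 * 3.14159 / 60
omega = 917.4707 / 60 = 15.2912 rad/s

15.2912 rad/s


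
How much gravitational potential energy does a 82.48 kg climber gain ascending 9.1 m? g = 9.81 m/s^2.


PE = m * g * h
PE = 82.48 * 9.81 * 9.1
PE = 809.1288 * 9.1 = 7363.0721 J

7363.0721 J


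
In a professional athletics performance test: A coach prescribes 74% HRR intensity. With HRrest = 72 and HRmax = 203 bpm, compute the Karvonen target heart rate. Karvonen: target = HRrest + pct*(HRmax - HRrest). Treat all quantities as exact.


Target = HRrest + pct*(HRmax - HRrest)
Heart rate reserve = HRmax - HRrest = 203 - 72 = 131 bpm
Fraction = 74% = 0.74
Target = 72 + 0.74 * 131
Target = 72 + 96.94 = 168.94 bpm

168.94 bpm


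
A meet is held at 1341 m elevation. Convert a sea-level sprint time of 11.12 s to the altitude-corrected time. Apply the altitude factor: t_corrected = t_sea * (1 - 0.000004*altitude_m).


Correction factor = 1 - 0.000004 * 1341 = 0.994636
t_corrected = t_sea * factor = 11.12 * 0.994636
t_corrected = 11.0604 s

11.0604 s


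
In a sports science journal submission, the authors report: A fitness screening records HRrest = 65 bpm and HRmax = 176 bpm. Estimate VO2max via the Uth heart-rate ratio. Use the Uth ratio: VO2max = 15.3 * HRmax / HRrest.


VO2max = 15.3 * HRmax / HRrest
VO2max = 15.3 * 176 / 65
VO2max = 2692.8 / 65 = 41.4277 mL/kg/min

41.4277 mL/kg/min


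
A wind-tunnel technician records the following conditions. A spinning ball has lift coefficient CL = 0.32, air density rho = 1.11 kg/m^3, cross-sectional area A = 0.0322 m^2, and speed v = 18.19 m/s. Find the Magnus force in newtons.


FM = 0.5 * CL * rho * A * v^2
FM = 0.5 * 0.32 * 1.11 * 0.0322 * 18.19^2
v^2 = 330.8761
FM = 0.5 * 0.32 * 1.11 * 0.0322 * 330.8761 = 1.8922 N

1.8922 N


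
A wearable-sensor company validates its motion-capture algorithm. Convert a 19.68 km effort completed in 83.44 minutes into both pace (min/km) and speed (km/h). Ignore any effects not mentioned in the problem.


Pace = time / distance = 83.44 min / 19.68 km = 4.2398 min/km
Speed = distance / time_in_hours = 19.68 / 1.3907 hr
Speed = 14.1515 km/h

4.2398 min/km, 14.1515 km/h


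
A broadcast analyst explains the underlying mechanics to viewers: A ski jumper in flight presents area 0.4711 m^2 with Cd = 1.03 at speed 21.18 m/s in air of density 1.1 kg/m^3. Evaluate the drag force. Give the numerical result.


Fd = 0.5 * Cd * rho * A * v^2
Fd = 0.5 * 1.03 * 1.1 * 0.4711 * 21.18^2
v^2 = 448.5924
Fd = 0.5 * 1.03 * 1.1 * 0.4711 * 448.5924 = 119.7195 N

119.7195 N


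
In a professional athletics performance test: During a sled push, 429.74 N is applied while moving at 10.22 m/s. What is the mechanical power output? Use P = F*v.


P = F * v
P = 429.74 * 10.22
P = 4391.9428 W

4391.9428 W


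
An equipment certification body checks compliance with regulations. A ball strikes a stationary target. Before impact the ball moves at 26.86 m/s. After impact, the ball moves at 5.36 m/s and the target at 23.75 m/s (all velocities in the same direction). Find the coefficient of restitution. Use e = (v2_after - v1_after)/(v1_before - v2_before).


e = (v2_after - v1_after) / (v1_before - v2_before)
Numerator = 23.75 - 5.36 = 18.39
Denominator = 26.86 - 0 = 26.86
e = 18.39 / 26.86 = 0.6847

0.6847


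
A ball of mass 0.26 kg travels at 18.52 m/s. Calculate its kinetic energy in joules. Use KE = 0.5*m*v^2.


KE = 0.5 * m * v^2
KE = 0.5 * 0.26 * 18.52^2
KE = 0.5 * 0.26 * 342.9904 = 44.5888 J

44.5888 J


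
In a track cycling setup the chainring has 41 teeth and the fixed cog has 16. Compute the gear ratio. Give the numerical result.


GR = front_teeth / rear_teeth
GR = 41 / 16
GR = 2.5625

2.5625


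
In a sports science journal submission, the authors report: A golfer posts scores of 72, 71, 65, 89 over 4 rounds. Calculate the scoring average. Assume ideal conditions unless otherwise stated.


Average = sum / n
Sum = 297
Average = 297 / 4 = 74.25

74.25


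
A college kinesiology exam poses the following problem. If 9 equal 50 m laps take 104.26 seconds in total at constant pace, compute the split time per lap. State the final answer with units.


Split time = total_time / n_laps = 104.26 / 9
Split time = 11.5844 s per lap

11.5844 s


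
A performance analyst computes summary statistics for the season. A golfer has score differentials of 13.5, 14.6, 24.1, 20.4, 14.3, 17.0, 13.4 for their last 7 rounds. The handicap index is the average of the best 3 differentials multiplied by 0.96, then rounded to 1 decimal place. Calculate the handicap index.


All differentials: 13.5, 14.6, 24.1, 20.4, 14.3, 17.0, 13.4
Sorted: 13.4, 13.5, 14.3, 14.6, 17.0, 20.4, 24.1
Best 3: 13.4, 13.5, 14.3
Average of best = 41.2 / 3 = 13.7333
Raw index = 13.7333 * 0.96 = 13.184
Handicap index = round(13.184, 1) = 13.2

13.2


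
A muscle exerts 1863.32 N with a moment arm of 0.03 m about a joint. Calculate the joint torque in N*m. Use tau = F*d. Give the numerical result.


tau = F * d
tau = 1863.32 * 0.03
tau = 55.8996 N*m

55.8996 N*m


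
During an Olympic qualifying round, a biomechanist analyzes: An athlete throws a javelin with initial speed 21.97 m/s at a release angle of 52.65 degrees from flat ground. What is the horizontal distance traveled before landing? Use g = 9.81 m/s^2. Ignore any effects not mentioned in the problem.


R = v^2 * sin(2*theta) / g
Convert angle to radians: theta = 52.65 deg = 0.9189 rad
sin(2*theta) = sin(1.8378) = 0.9646
R = 21.97^2 * 0.9646 / 9.81
R = 482.6809 * 0.9646 / 9.81 = 47.4591 m

47.4591 m


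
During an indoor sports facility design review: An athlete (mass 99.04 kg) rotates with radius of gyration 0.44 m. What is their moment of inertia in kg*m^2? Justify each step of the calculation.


I = m * k^2
I = 99.04 * 0.44^2
I = 99.04 * 0.1936 = 19.1741 kg*m^2

19.1741 kg*m^2


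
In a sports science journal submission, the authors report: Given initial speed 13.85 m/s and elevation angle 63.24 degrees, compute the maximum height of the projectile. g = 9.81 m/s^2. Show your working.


H = (v*sin(theta))^2 / (2*g)
vy = v*sin(theta) = 13.85 * sin(63.24 deg) = 12.3667 m/s
H = vy^2 / (2*g) = 152.9345 / (2*9.81)
H = 152.9345 / 19.62 = 7.7948 m

7.7948 m


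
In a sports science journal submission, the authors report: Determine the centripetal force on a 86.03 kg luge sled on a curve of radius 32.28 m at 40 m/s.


Fc = m * v^2 / r
v^2 = 40^2 = 1600
Fc = 86.03 * 1600 / 32.28
Fc = 137648 / 32.28 = 4264.1884 N

4264.1884 N


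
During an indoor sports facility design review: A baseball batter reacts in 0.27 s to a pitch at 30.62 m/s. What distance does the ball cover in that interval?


d = v * t
d = 30.62 * 0.27
d = 8.2674 m

8.2674 m


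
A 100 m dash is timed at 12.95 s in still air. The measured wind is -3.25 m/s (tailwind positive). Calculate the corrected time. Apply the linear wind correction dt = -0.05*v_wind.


dt = -0.05 * v_wind = -0.05 * -3.25 = 0.1625 s
t_corrected = t_still + dt = 12.95 + (0.1625)
t_corrected = 13.1125 s

13.1125 s


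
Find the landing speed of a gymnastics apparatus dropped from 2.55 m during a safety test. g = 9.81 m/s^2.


v = sqrt(2 * g * h)
v = sqrt(2 * 9.81 * 2.55)
v = sqrt(50.031) = 7.0733 m/s

7.0733 m/s
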